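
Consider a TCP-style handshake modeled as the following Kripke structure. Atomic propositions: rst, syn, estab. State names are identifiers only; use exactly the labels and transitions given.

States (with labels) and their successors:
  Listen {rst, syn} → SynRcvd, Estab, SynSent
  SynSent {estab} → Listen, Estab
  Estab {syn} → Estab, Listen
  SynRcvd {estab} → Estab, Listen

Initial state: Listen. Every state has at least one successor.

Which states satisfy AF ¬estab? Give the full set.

{Listen, SynSent, Estab, SynRcvd}

States satisfying ¬estab: {Listen, Estab}.
States satisfying AF ¬estab: {Listen, SynSent, Estab, SynRcvd}.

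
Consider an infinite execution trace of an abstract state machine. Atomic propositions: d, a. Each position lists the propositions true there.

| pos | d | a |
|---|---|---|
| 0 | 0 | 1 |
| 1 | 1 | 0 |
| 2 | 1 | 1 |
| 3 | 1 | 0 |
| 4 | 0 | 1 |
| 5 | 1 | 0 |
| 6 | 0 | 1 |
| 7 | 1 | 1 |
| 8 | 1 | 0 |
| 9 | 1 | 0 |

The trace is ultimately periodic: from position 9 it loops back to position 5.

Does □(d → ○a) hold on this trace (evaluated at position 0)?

Violated

d → ○a must hold at every position from 0 onward. It fails at position 2, so □(d → ○a) is false.
Positions where d holds: 1, 2, 3, 5, 7, 8, 9.
Check ○a at each: 1→ok, 2→fails, 3→ok, 5→ok, 7→fails, 8→fails, 9→fails.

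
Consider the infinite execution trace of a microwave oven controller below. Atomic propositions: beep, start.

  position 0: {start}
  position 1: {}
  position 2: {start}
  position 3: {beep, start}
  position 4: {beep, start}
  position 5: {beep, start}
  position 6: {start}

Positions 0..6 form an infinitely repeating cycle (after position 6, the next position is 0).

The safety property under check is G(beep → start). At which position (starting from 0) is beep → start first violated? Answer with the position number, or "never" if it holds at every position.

beep → start holds at every position 0..6, and those are all the positions the trace ever visits, so the invariant G(beep → start) is never violated.

never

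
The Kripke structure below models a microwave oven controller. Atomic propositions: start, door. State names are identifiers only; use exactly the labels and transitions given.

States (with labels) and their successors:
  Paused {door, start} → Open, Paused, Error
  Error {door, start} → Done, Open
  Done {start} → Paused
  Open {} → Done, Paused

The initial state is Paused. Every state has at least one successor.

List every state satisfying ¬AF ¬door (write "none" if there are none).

States satisfying ¬door: {Done, Open}.
States satisfying AF ¬door: {Error, Done, Open}.
States satisfying ¬AF ¬door: {Paused}.

{Paused}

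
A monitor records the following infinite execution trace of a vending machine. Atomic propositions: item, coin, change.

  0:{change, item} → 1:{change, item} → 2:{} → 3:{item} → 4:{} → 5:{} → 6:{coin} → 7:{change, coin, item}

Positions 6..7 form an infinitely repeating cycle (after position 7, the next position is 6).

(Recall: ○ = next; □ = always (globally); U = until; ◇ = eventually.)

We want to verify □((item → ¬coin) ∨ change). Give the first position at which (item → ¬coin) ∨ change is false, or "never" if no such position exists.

(item → ¬coin) ∨ change holds at every position 0..7, and those are all the positions the trace ever visits, so the invariant □((item → ¬coin) ∨ change) is never violated.

never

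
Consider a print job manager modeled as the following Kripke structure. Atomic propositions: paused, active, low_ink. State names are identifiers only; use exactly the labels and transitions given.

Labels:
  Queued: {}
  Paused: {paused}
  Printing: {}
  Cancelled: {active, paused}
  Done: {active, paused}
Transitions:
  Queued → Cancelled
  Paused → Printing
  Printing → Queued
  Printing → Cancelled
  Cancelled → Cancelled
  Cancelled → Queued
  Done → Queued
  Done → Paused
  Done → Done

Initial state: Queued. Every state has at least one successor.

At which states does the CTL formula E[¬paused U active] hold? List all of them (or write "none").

{Queued, Printing, Cancelled, Done}

States satisfying ¬paused: {Queued, Printing}.
States satisfying active: {Cancelled, Done}.
States satisfying E[¬paused U active]: {Queued, Printing, Cancelled, Done}.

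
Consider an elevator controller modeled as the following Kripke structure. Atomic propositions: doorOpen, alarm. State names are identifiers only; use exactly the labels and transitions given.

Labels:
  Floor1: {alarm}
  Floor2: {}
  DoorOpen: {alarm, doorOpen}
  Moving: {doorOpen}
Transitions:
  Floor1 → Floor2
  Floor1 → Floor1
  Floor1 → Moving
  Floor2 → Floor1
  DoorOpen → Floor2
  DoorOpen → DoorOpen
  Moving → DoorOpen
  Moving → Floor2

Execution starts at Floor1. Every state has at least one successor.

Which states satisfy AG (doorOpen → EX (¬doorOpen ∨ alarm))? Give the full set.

States satisfying doorOpen → EX (¬doorOpen ∨ alarm): {Floor1, Floor2, DoorOpen, Moving}.
States satisfying AG (doorOpen → EX (¬doorOpen ∨ alarm)): {Floor1, Floor2, DoorOpen, Moving}.

{Floor1, Floor2, DoorOpen, Moving}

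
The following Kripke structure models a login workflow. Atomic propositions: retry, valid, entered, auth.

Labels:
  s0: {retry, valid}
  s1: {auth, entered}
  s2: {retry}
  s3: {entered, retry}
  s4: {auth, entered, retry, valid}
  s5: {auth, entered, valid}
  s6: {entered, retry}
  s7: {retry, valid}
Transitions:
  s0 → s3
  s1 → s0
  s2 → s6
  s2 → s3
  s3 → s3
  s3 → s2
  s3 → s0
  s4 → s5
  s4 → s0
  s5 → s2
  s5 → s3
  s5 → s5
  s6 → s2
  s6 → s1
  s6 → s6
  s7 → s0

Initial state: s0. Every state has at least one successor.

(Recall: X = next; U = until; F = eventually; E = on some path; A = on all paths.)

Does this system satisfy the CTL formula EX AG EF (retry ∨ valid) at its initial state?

Holds

States satisfying AG EF (retry ∨ valid): {s0, s1, s2, s3, s4, s5, s6, s7}.
States satisfying EX AG EF (retry ∨ valid): {s0, s1, s2, s3, s4, s5, s6, s7}.
s0 ∈ Sat(EX AG EF (retry ∨ valid)).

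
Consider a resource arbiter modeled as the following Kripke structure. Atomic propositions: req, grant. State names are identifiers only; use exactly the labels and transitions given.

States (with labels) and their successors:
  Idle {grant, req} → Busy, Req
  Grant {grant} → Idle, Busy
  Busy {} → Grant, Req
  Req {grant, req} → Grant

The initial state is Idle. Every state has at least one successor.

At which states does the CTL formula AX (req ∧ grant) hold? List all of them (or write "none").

none

States satisfying req ∧ grant: {Idle, Req}.
States satisfying AX (req ∧ grant): ∅.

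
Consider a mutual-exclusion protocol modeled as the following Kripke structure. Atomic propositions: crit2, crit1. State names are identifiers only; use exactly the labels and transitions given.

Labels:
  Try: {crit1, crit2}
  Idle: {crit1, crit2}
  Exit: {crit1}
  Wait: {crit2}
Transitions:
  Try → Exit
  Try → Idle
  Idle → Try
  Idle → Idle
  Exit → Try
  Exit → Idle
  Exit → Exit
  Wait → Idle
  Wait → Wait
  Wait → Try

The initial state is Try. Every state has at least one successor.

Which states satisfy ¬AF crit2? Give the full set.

{Exit}

States satisfying crit2: {Try, Idle, Wait}.
States satisfying AF crit2: {Try, Idle, Wait}.
States satisfying ¬AF crit2: {Exit}.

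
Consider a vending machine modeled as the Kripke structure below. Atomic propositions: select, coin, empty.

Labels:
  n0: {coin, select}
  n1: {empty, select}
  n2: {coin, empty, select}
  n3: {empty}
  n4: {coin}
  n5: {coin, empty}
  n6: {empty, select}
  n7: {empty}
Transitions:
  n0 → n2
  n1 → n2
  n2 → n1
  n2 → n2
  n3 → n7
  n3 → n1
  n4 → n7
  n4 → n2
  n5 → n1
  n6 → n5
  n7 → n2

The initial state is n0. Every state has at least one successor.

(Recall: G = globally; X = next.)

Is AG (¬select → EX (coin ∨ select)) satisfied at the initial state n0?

States satisfying ¬select → EX (coin ∨ select): {n0, n1, n2, n3, n4, n5, n6, n7}.
States satisfying AG (¬select → EX (coin ∨ select)): {n0, n1, n2, n3, n4, n5, n6, n7}.
Every state reachable from n0 satisfies ¬select → EX (coin ∨ select).
n0 ∈ Sat(AG (¬select → EX (coin ∨ select))).

Satisfied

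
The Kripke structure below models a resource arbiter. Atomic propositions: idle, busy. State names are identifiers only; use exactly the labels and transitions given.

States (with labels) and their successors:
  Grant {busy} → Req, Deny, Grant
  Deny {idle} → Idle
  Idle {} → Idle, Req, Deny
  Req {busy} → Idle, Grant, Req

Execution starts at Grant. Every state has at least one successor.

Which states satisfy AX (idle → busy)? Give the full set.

States satisfying idle → busy: {Grant, Idle, Req}.
States satisfying AX (idle → busy): {Deny, Req}.

{Deny, Req}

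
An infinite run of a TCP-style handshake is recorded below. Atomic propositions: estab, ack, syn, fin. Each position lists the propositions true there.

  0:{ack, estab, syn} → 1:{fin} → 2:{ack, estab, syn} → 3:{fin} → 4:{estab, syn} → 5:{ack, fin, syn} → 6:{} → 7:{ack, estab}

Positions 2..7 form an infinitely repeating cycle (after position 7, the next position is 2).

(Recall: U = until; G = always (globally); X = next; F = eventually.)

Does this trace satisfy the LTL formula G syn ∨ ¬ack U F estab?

syn must hold at every position from 0 onward. It fails at position 1, so G syn is false.
Walking from position 0: F estab first holds at position 0, and ¬ack holds at every earlier position along the way, so ¬ack U F estab holds.
At position 0: G syn is false; ¬ack U F estab is true; so G syn ∨ ¬ack U F estab is true.

Holds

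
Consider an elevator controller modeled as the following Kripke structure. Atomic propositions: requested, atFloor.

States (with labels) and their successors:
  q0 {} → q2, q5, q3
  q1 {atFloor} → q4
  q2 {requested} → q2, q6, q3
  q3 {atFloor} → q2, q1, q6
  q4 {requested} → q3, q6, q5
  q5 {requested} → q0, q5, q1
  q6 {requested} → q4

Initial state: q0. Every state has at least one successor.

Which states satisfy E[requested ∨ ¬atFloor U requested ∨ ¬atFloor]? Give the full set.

{q0, q2, q4, q5, q6}

States satisfying requested ∨ ¬atFloor: {q0, q2, q4, q5, q6}.
States satisfying E[requested ∨ ¬atFloor U requested ∨ ¬atFloor]: {q0, q2, q4, q5, q6}.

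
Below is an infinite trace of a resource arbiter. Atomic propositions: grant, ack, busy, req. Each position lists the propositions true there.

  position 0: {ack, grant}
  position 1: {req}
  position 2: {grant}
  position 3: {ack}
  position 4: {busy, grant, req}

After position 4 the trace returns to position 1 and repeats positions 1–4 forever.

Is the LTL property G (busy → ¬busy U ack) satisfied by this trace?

No

busy → ¬busy U ack must hold at every position from 0 onward. It fails at position 4, so G (busy → ¬busy U ack) is false.
Positions where busy holds: 4.
Check ¬busy U ack at each: 4→fails.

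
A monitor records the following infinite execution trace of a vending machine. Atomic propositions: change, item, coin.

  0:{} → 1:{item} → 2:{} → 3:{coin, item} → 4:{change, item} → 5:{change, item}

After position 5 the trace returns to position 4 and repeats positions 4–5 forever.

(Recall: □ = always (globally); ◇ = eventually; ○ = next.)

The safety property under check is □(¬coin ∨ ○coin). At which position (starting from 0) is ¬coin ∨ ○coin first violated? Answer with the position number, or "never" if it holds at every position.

3

Check ¬coin ∨ ○coin at each position in order: 0 ✓, 1 ✓, 2 ✓.
At position 3 the labels are {coin, item} and the next position 4 has {change, item}, so ¬coin ∨ ○coin is false there. This is the first violation.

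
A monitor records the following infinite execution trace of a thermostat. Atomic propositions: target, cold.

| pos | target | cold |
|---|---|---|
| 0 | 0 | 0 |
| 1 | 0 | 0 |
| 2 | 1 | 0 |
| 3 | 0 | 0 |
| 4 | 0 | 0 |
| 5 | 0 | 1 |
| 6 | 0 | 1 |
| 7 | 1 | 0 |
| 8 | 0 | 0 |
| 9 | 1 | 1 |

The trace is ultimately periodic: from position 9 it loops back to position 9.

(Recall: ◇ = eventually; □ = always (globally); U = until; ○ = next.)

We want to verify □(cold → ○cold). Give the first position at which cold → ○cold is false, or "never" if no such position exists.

6

Check cold → ○cold at each position in order: 0 ✓, 1 ✓, 2 ✓, 3 ✓, 4 ✓, 5 ✓.
At position 6 the labels are {cold} and the next position 7 has {target}, so cold → ○cold is false there. This is the first violation.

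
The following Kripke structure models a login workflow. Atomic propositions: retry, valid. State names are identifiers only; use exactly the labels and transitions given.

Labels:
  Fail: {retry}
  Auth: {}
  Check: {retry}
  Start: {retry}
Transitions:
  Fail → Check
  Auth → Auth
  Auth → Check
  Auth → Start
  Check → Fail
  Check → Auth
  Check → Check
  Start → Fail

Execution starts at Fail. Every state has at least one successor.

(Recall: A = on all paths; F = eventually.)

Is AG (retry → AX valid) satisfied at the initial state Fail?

No

States satisfying retry → AX valid: {Auth}.
States satisfying AG (retry → AX valid): ∅.
Check is reachable from Fail and violates retry → AX valid, so AG fails at Fail.
Fail ∉ Sat(AG (retry → AX valid)).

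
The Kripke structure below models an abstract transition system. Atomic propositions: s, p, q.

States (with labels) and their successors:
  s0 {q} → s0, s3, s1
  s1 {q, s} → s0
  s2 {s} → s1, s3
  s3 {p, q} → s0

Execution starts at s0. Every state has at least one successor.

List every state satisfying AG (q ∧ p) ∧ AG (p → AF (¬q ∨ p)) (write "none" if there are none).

none

States satisfying q ∧ p: {s3}.
States satisfying AG (q ∧ p): ∅.
States satisfying p → AF (¬q ∨ p): {s0, s1, s2, s3}.
States satisfying AG (p → AF (¬q ∨ p)): {s0, s1, s2, s3}.
States satisfying AG (q ∧ p) ∧ AG (p → AF (¬q ∨ p)): ∅.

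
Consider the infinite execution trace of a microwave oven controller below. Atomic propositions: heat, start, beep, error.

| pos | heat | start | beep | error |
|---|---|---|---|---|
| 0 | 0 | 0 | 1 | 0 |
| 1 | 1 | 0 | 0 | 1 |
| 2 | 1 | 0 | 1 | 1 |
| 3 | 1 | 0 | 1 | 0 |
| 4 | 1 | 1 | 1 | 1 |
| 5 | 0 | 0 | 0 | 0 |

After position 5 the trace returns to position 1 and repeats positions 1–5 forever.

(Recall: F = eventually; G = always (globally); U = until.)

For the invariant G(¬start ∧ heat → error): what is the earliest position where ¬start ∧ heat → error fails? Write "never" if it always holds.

Check ¬start ∧ heat → error at each position in order: 0 ✓, 1 ✓, 2 ✓.
At position 3 the labels are {beep, heat}, so ¬start ∧ heat → error is false there. This is the first violation.

3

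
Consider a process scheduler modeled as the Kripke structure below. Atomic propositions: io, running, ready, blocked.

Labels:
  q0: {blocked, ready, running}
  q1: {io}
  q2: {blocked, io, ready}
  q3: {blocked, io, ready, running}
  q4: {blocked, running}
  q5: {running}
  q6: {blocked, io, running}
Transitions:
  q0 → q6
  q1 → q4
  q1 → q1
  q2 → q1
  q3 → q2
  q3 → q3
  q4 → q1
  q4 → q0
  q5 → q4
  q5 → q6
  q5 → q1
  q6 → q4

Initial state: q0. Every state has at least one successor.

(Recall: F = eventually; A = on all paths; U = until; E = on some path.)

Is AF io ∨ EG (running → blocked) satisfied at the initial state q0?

Satisfied

States satisfying io: {q1, q2, q3, q6}.
States satisfying AF io: {q0, q1, q2, q3, q4, q5, q6}.
States satisfying running → blocked: {q0, q1, q2, q3, q4, q6}.
States satisfying EG (running → blocked): {q0, q1, q2, q3, q4, q6}.
States satisfying AF io ∨ EG (running → blocked): {q0, q1, q2, q3, q4, q5, q6}.
q0 ∈ Sat(AF io ∨ EG (running → blocked)).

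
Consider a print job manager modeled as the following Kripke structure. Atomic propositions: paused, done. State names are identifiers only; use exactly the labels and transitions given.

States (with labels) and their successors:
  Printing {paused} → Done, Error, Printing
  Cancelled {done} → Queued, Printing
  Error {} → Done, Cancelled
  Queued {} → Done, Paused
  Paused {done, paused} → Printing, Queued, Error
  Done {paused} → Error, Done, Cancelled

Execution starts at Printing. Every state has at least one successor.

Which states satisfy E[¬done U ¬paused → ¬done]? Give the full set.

{Printing, Error, Queued, Paused, Done}

States satisfying ¬done: {Printing, Error, Queued, Done}.
States satisfying ¬paused → ¬done: {Printing, Error, Queued, Paused, Done}.
States satisfying E[¬done U ¬paused → ¬done]: {Printing, Error, Queued, Paused, Done}.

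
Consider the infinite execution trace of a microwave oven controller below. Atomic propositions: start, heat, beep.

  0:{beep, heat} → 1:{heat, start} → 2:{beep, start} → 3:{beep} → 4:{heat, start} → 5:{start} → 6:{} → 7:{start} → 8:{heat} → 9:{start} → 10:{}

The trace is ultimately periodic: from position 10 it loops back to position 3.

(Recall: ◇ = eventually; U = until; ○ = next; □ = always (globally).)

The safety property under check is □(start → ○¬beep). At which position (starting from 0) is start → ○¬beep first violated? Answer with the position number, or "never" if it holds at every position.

1

Check start → ○¬beep at each position in order: 0 ✓.
At position 1 the labels are {heat, start} and the next position 2 has {beep, start}, so start → ○¬beep is false there. This is the first violation.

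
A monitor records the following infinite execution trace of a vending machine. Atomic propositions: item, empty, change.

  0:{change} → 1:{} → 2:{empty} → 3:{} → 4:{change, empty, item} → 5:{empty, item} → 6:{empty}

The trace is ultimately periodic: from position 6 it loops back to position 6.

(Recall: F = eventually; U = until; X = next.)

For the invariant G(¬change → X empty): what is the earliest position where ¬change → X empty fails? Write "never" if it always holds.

2

Check ¬change → X empty at each position in order: 0 ✓, 1 ✓.
At position 2 the labels are {empty} and the next position 3 has {}, so ¬change → X empty is false there. This is the first violation.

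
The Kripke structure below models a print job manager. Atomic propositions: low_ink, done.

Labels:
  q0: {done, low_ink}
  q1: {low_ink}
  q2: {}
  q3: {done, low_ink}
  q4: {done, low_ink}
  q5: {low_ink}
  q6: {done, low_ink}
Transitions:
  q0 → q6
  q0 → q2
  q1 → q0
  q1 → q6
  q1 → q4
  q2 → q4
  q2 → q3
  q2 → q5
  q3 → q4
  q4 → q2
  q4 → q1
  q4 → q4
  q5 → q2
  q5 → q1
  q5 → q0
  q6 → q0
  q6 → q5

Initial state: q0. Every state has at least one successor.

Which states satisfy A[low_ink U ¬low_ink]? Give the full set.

States satisfying low_ink: {q0, q1, q3, q4, q5, q6}.
States satisfying ¬low_ink: {q2}.
States satisfying A[low_ink U ¬low_ink]: {q2}.

{q2}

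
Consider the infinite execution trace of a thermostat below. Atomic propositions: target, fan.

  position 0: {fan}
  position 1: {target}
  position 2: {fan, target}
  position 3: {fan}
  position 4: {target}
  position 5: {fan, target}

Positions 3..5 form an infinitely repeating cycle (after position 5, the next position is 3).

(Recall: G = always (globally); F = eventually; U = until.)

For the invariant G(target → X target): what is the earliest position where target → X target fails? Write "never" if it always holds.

2

Check target → X target at each position in order: 0 ✓, 1 ✓.
At position 2 the labels are {fan, target} and the next position 3 has {fan}, so target → X target is false there. This is the first violation.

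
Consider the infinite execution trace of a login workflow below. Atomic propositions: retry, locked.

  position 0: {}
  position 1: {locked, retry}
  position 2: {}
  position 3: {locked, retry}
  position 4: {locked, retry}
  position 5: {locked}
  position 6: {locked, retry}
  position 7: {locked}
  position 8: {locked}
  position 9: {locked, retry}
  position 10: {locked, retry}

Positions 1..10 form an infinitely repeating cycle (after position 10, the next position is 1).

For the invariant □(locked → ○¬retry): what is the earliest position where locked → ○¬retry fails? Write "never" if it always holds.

Check locked → ○¬retry at each position in order: 0 ✓, 1 ✓, 2 ✓.
At position 3 the labels are {locked, retry} and the next position 4 has {locked, retry}, so locked → ○¬retry is false there. This is the first violation.

3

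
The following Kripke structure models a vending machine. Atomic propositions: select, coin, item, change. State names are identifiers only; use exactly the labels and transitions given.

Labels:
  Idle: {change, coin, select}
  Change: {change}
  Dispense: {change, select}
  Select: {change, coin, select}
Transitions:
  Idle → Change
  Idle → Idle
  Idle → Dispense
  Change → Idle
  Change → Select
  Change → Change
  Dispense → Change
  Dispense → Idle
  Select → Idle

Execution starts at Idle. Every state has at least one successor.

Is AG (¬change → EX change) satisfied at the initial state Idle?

States satisfying ¬change → EX change: {Idle, Change, Dispense, Select}.
States satisfying AG (¬change → EX change): {Idle, Change, Dispense, Select}.
Every state reachable from Idle satisfies ¬change → EX change.
Idle ∈ Sat(AG (¬change → EX change)).

Satisfied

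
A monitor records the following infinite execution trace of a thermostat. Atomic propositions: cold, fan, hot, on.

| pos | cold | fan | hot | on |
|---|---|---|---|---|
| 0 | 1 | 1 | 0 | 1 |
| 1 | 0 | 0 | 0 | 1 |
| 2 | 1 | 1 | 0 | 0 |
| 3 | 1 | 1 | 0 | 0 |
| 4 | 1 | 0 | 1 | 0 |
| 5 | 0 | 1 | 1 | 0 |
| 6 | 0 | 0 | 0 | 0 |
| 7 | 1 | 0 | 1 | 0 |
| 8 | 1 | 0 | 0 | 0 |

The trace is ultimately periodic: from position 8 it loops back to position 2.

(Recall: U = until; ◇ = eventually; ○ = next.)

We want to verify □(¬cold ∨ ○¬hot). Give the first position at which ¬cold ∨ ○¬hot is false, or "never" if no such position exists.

3

Check ¬cold ∨ ○¬hot at each position in order: 0 ✓, 1 ✓, 2 ✓.
At position 3 the labels are {cold, fan} and the next position 4 has {cold, hot}, so ¬cold ∨ ○¬hot is false there. This is the first violation.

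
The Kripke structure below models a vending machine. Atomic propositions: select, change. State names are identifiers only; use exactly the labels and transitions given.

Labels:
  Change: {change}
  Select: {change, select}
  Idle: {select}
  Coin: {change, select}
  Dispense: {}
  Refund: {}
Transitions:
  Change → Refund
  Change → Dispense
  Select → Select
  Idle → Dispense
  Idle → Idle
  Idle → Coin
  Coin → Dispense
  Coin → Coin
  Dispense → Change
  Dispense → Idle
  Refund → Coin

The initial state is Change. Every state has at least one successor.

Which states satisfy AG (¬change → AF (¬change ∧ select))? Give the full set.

States satisfying ¬change → AF (¬change ∧ select): {Change, Select, Idle, Coin}.
States satisfying AG (¬change → AF (¬change ∧ select)): {Select}.

{Select}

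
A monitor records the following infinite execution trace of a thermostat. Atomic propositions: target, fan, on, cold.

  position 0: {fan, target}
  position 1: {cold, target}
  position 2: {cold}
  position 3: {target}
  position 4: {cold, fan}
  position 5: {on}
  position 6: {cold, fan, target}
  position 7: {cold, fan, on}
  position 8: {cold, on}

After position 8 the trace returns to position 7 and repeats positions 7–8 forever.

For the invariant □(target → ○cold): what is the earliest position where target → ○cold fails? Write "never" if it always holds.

never

target → ○cold holds at every position 0..8, and those are all the positions the trace ever visits, so the invariant □(target → ○cold) is never violated.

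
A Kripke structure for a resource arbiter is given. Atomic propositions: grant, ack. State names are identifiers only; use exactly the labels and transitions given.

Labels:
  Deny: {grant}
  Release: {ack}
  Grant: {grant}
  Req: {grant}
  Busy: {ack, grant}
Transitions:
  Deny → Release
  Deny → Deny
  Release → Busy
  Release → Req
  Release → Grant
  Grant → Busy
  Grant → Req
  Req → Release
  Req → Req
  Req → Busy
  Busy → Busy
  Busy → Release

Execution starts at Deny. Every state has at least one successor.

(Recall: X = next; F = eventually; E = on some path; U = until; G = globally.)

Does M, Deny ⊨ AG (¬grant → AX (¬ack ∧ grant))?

States satisfying ¬grant → AX (¬ack ∧ grant): {Deny, Grant, Req, Busy}.
States satisfying AG (¬grant → AX (¬ack ∧ grant)): ∅.
Release is reachable from Deny and violates ¬grant → AX (¬ack ∧ grant), so AG fails at Deny.
Deny ∉ Sat(AG (¬grant → AX (¬ack ∧ grant))).

No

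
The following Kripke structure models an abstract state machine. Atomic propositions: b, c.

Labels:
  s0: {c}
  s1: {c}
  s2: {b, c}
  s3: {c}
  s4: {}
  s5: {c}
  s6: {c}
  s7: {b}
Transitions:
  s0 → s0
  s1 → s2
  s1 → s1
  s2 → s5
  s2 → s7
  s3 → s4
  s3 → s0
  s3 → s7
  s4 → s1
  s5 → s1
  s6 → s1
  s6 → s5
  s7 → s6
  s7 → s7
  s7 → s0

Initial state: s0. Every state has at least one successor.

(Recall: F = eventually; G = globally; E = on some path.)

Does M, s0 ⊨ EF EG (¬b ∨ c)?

States satisfying EG (¬b ∨ c): {s0, s1, s2, s3, s4, s5, s6}.
States satisfying EF EG (¬b ∨ c): {s0, s1, s2, s3, s4, s5, s6, s7}.
Some path from s0 reaches a state where EG (¬b ∨ c) holds.
s0 ∈ Sat(EF EG (¬b ∨ c)).

Satisfied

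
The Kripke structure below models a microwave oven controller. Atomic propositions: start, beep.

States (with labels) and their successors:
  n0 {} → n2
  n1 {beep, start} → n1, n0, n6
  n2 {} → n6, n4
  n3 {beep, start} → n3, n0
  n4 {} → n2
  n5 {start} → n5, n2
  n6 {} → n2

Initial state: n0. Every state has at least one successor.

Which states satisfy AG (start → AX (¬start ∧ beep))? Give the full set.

States satisfying start → AX (¬start ∧ beep): {n0, n2, n4, n6}.
States satisfying AG (start → AX (¬start ∧ beep)): {n0, n2, n4, n6}.

{n0, n2, n4, n6}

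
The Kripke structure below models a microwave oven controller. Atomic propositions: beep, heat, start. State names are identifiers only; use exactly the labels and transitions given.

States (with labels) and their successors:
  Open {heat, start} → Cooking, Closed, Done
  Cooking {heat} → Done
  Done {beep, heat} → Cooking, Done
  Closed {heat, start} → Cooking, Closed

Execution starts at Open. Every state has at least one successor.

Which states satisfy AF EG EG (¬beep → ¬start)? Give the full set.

States satisfying EG EG (¬beep → ¬start): {Cooking, Done}.
States satisfying AF EG EG (¬beep → ¬start): {Cooking, Done}.

{Cooking, Done}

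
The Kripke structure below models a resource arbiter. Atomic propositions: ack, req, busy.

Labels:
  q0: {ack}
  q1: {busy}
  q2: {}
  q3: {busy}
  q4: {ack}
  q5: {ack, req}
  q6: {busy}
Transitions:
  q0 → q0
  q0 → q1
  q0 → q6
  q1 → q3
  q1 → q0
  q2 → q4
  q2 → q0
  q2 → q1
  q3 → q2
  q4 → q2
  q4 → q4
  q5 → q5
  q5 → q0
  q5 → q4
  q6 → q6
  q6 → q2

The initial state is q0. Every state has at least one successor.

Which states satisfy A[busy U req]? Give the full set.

{q5}

States satisfying busy: {q1, q3, q6}.
States satisfying req: {q5}.
States satisfying A[busy U req]: {q5}.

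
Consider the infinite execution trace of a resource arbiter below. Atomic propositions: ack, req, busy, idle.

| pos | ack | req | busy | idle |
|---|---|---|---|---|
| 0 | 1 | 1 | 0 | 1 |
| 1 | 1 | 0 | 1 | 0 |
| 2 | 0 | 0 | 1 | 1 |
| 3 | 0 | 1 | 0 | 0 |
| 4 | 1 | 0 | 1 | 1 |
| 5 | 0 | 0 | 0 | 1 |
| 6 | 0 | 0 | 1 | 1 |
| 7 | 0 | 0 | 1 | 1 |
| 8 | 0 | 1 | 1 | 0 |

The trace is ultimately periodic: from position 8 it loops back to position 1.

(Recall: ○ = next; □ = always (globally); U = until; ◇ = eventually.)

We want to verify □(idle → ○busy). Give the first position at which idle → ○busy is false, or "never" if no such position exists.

Check idle → ○busy at each position in order: 0 ✓, 1 ✓.
At position 2 the labels are {busy, idle} and the next position 3 has {req}, so idle → ○busy is false there. This is the first violation.

2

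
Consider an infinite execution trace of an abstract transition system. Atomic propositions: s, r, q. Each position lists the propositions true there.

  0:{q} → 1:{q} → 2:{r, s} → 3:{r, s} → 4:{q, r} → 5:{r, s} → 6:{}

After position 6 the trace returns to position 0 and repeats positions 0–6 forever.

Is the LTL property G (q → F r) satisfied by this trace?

q → F r holds at every position 0..6, and those are all positions ever visited, so G (q → F r) holds.
Positions where q holds: 0, 1, 4.
Check F r at each: 0→ok, 1→ok, 4→ok.

Satisfied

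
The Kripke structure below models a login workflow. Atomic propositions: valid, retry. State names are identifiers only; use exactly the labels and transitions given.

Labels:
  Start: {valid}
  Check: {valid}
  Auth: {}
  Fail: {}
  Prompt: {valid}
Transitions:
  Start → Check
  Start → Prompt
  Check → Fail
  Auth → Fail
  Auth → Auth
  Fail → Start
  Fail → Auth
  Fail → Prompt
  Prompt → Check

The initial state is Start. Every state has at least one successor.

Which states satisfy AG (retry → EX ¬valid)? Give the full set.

{Start, Check, Auth, Fail, Prompt}

States satisfying retry → EX ¬valid: {Start, Check, Auth, Fail, Prompt}.
States satisfying AG (retry → EX ¬valid): {Start, Check, Auth, Fail, Prompt}.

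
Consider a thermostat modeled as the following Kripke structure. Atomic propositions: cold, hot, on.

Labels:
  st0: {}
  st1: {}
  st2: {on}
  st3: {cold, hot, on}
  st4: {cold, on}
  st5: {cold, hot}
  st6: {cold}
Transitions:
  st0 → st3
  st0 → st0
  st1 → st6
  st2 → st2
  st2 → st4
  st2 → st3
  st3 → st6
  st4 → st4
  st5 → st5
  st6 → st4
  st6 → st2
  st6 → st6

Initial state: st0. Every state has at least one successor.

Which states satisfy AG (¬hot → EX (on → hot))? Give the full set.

{st5}

States satisfying ¬hot → EX (on → hot): {st0, st1, st2, st3, st5, st6}.
States satisfying AG (¬hot → EX (on → hot)): {st5}.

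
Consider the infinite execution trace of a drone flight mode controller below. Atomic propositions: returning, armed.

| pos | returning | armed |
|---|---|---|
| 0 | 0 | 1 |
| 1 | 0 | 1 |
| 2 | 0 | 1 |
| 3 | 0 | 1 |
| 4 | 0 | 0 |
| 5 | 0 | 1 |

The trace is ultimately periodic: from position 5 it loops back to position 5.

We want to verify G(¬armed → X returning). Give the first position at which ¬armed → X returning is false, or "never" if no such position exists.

4

Check ¬armed → X returning at each position in order: 0 ✓, 1 ✓, 2 ✓, 3 ✓.
At position 4 the labels are {} and the next position 5 has {armed}, so ¬armed → X returning is false there. This is the first violation.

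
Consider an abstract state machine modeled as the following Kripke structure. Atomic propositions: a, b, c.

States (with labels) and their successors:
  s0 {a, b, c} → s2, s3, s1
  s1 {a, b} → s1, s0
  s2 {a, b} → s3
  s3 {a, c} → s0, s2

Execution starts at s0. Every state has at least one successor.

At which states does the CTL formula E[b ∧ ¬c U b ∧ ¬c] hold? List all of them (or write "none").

{s1, s2}

States satisfying b ∧ ¬c: {s1, s2}.
States satisfying E[b ∧ ¬c U b ∧ ¬c]: {s1, s2}.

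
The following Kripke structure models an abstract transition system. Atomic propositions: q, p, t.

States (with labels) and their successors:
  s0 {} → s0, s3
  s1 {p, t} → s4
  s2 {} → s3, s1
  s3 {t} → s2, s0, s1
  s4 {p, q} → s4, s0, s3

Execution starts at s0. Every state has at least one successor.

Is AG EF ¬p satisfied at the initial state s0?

States satisfying EF ¬p: {s0, s1, s2, s3, s4}.
States satisfying AG EF ¬p: {s0, s1, s2, s3, s4}.
Every state reachable from s0 satisfies EF ¬p.
s0 ∈ Sat(AG EF ¬p).

Holds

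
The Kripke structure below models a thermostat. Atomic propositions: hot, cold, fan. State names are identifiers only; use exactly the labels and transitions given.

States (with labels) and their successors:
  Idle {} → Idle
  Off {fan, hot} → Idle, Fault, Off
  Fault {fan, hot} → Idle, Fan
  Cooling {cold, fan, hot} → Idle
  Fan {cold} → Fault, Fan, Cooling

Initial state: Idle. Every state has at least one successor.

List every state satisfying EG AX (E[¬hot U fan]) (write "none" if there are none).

States satisfying AX (E[¬hot U fan]): {Fan}.
States satisfying EG AX (E[¬hot U fan]): {Fan}.

{Fan}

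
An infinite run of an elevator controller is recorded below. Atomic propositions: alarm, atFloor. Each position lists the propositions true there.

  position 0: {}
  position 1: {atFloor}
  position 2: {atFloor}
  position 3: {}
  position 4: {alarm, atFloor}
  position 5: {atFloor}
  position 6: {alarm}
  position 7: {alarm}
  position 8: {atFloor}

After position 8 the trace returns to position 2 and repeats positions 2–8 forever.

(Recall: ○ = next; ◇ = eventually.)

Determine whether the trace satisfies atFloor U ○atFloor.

Yes

Walking from position 0: ○atFloor first holds at position 0, and atFloor holds at every earlier position along the way, so atFloor U ○atFloor holds.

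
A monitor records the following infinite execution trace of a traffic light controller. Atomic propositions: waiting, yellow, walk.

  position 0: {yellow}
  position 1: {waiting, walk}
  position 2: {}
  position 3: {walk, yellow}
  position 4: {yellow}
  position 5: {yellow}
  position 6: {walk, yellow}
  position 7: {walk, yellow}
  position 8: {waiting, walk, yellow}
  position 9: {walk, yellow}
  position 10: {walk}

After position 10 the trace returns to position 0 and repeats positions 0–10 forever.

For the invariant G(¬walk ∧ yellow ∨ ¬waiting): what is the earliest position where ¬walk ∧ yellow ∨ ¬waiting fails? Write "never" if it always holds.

1

Check ¬walk ∧ yellow ∨ ¬waiting at each position in order: 0 ✓.
At position 1 the labels are {waiting, walk}, so ¬walk ∧ yellow ∨ ¬waiting is false there. This is the first violation.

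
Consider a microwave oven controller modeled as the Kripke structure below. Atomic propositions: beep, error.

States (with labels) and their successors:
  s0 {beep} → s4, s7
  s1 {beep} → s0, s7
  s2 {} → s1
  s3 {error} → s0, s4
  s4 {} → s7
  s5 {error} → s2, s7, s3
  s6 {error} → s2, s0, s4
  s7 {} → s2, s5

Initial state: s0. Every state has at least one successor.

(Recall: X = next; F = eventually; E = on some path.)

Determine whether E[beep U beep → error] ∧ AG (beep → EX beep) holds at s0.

States satisfying beep: {s0, s1}.
States satisfying beep → error: {s2, s3, s4, s5, s6, s7}.
States satisfying E[beep U beep → error]: {s0, s1, s2, s3, s4, s5, s6, s7}.
States satisfying beep → EX beep: {s1, s2, s3, s4, s5, s6, s7}.
States satisfying AG (beep → EX beep): ∅.
States satisfying E[beep U beep → error] ∧ AG (beep → EX beep): ∅.
s0 ∉ Sat(E[beep U beep → error] ∧ AG (beep → EX beep)).

Violated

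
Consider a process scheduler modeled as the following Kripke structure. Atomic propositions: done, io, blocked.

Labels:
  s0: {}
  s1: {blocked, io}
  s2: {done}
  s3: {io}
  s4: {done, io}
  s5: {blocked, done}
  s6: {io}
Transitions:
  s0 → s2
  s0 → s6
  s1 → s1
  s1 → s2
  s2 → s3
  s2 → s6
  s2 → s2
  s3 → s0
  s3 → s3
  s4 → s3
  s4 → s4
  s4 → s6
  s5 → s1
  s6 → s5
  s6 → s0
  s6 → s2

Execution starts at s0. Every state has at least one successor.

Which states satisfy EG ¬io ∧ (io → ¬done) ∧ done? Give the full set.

{s2}

States satisfying ¬io: {s0, s2, s5}.
States satisfying EG ¬io: {s0, s2}.
States satisfying ¬done: {s0, s1, s3, s6}.
States satisfying io → ¬done: {s0, s1, s2, s3, s5, s6}.
States satisfying (io → ¬done) ∧ done: {s2, s5}.
States satisfying EG ¬io ∧ (io → ¬done) ∧ done: {s2}.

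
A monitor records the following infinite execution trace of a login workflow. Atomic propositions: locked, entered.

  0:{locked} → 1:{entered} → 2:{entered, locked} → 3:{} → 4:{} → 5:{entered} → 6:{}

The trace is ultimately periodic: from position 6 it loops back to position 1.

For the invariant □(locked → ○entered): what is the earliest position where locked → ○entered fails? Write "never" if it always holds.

Check locked → ○entered at each position in order: 0 ✓, 1 ✓.
At position 2 the labels are {entered, locked} and the next position 3 has {}, so locked → ○entered is false there. This is the first violation.

2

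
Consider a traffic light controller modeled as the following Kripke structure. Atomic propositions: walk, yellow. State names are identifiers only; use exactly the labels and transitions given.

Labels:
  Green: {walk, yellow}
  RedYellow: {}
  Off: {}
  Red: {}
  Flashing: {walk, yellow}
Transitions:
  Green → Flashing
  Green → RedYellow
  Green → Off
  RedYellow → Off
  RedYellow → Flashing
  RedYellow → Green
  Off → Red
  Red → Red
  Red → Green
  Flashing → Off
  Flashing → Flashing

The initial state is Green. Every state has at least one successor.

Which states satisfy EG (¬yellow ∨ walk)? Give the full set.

{Green, RedYellow, Off, Red, Flashing}

States satisfying ¬yellow ∨ walk: {Green, RedYellow, Off, Red, Flashing}.
States satisfying EG (¬yellow ∨ walk): {Green, RedYellow, Off, Red, Flashing}.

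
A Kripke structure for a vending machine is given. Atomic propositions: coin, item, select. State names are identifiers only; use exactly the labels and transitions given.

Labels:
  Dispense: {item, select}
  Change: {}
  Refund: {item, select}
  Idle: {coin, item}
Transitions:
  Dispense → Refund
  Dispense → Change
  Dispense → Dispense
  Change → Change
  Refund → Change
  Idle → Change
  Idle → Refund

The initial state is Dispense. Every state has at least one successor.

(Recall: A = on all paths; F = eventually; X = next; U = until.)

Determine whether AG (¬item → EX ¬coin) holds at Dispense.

Yes

States satisfying ¬item → EX ¬coin: {Dispense, Change, Refund, Idle}.
States satisfying AG (¬item → EX ¬coin): {Dispense, Change, Refund, Idle}.
Every state reachable from Dispense satisfies ¬item → EX ¬coin.
Dispense ∈ Sat(AG (¬item → EX ¬coin)).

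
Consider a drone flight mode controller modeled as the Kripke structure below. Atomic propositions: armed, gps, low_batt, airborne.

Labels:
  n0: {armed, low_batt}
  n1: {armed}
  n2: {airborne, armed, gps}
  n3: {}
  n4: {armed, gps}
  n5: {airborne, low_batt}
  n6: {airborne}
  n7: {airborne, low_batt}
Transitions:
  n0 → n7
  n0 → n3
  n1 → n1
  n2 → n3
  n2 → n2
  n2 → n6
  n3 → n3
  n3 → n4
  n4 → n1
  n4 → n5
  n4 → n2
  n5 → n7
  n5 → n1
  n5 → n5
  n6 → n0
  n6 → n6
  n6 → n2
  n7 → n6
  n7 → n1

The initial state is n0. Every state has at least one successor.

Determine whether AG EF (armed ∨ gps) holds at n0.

States satisfying EF (armed ∨ gps): {n0, n1, n2, n3, n4, n5, n6, n7}.
States satisfying AG EF (armed ∨ gps): {n0, n1, n2, n3, n4, n5, n6, n7}.
Every state reachable from n0 satisfies EF (armed ∨ gps).
n0 ∈ Sat(AG EF (armed ∨ gps)).

Satisfied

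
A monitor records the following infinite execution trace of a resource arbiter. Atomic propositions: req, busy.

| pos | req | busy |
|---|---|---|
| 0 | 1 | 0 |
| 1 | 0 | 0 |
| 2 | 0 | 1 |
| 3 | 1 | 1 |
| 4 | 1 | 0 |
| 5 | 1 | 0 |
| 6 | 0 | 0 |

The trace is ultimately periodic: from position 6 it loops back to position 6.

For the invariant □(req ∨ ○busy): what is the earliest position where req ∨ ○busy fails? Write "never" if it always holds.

6

Check req ∨ ○busy at each position in order: 0 ✓, 1 ✓, 2 ✓, 3 ✓, 4 ✓, 5 ✓.
At position 6 the labels are {} and the next position 6 has {}, so req ∨ ○busy is false there. This is the first violation.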